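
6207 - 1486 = 4721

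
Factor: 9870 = 2^1*3^1*5^1* 7^1*47^1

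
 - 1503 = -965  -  538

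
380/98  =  3 + 43/49 = 3.88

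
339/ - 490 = -1 +151/490 = - 0.69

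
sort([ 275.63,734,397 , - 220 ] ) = [ - 220,275.63, 397,734 ]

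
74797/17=74797/17 = 4399.82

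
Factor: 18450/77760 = 205/864  =  2^(-5)*3^( - 3)*5^1*41^1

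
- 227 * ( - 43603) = 9897881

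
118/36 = 59/18  =  3.28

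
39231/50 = 39231/50 = 784.62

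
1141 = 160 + 981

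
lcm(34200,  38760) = 581400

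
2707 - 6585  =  -3878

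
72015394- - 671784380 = 743799774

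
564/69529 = 564/69529 = 0.01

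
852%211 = 8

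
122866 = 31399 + 91467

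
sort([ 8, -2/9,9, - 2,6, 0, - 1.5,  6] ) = [ - 2, - 1.5, - 2/9,0,6,  6,8,  9 ]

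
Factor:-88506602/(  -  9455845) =2^1*5^( - 1)*7^( - 1 ) * 270167^( - 1)*44253301^1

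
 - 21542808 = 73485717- 95028525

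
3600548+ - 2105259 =1495289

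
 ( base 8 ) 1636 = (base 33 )s2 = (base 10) 926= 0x39E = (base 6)4142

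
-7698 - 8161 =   -  15859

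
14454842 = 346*41777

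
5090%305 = 210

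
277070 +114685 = 391755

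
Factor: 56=2^3*7^1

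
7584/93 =2528/31 = 81.55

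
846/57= 14 + 16/19=14.84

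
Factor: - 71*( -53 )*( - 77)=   -  7^1*11^1 * 53^1 *71^1 = -289751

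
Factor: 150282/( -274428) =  - 23/42 = - 2^( - 1)*3^( - 1 )*  7^( - 1)*23^1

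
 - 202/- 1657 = 202/1657=   0.12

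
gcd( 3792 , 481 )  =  1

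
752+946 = 1698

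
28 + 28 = 56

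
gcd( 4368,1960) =56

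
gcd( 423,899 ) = 1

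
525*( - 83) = -43575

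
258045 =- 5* ( - 51609 )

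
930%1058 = 930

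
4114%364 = 110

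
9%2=1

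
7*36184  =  253288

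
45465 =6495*7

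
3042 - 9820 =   -  6778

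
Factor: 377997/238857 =103^( - 1) * 163^1 = 163/103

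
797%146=67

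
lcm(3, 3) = 3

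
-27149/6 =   -  4525 + 1/6  =  -4524.83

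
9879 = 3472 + 6407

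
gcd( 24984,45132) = 12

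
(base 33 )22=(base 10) 68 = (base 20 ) 38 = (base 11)62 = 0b1000100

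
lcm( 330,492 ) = 27060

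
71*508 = 36068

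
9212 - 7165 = 2047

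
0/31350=0 = 0.00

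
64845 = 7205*9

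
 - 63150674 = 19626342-82777016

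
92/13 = 92/13 =7.08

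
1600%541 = 518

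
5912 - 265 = 5647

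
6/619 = 6/619 = 0.01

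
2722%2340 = 382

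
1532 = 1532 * 1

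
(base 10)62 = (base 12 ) 52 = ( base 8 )76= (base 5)222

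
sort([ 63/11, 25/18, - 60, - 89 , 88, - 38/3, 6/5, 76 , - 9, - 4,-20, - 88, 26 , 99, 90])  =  [ - 89, - 88, - 60, - 20, - 38/3 , -9  , - 4 , 6/5,  25/18, 63/11, 26  ,  76 , 88, 90, 99]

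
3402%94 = 18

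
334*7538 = 2517692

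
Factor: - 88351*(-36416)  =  3217390016 = 2^6*53^1*569^1*1667^1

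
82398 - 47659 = 34739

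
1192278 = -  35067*( - 34)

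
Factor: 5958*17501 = 2^1*3^2*11^1*37^1*43^1*331^1 =104270958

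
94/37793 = 94/37793 = 0.00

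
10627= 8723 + 1904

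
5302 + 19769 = 25071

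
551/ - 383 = -551/383= -1.44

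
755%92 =19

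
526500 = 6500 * 81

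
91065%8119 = 1756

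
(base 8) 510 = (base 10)328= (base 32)a8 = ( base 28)bk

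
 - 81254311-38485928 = -119740239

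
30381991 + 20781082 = 51163073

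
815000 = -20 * ( - 40750)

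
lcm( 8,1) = 8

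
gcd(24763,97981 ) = 1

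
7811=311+7500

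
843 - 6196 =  - 5353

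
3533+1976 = 5509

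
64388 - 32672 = 31716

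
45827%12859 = 7250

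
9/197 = 9/197= 0.05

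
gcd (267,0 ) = 267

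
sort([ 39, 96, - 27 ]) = [ - 27 , 39,96]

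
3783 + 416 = 4199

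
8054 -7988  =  66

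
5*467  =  2335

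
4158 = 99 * 42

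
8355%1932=627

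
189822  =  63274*3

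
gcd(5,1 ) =1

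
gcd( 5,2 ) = 1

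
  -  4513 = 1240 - 5753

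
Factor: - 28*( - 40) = 2^5*5^1*7^1  =  1120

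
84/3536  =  21/884 = 0.02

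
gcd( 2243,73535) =1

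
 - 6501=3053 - 9554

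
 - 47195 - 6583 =-53778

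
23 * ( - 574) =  - 13202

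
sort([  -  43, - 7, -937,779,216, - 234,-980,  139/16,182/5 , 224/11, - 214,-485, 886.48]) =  [ - 980,-937, - 485, - 234,-214, - 43 , - 7,139/16,  224/11, 182/5, 216, 779,886.48]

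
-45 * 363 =-16335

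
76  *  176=13376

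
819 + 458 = 1277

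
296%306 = 296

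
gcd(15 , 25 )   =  5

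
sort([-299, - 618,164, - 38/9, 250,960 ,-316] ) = [-618,-316, - 299,-38/9,164,250,960]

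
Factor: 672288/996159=224096/332053 = 2^5 * 47^1*149^1 * 332053^(  -  1 )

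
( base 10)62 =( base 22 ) 2i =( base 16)3E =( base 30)22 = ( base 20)32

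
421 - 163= 258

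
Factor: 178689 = 3^1*7^1*67^1*127^1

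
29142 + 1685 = 30827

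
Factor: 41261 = 11^3*31^1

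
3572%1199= 1174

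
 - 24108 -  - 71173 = 47065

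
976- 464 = 512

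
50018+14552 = 64570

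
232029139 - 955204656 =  - 723175517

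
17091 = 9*1899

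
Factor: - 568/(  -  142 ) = 2^2 = 4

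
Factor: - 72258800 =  - 2^4*5^2*180647^1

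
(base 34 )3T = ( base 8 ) 203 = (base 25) 56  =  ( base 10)131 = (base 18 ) 75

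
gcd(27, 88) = 1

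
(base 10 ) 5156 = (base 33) 4O8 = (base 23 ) 9h4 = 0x1424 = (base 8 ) 12044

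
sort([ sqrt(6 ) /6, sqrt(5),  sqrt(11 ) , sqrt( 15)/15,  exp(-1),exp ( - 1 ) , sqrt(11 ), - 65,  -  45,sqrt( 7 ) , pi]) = [ - 65, - 45,  sqrt( 15) /15,exp(  -  1),exp( - 1),sqrt(6) /6 , sqrt( 5),  sqrt( 7 ), pi,sqrt(11 ), sqrt(11 )] 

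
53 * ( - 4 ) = -212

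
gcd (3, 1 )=1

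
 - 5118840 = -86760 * 59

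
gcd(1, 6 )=1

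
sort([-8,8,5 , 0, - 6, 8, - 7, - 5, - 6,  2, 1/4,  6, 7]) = [ - 8, - 7,- 6,-6,  -  5,0, 1/4, 2, 5,  6,7, 8 , 8 ]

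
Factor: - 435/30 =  - 2^( - 1 )*29^1 = - 29/2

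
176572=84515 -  - 92057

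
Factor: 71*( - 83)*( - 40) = 2^3 * 5^1*71^1*83^1 = 235720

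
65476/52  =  16369/13 = 1259.15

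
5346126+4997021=10343147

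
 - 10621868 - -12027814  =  1405946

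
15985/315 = 3197/63 = 50.75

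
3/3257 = 3/3257 = 0.00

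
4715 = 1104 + 3611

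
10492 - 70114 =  - 59622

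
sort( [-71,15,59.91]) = [ - 71, 15, 59.91]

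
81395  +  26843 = 108238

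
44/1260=11/315 = 0.03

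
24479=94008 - 69529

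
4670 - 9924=-5254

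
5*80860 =404300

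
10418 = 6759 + 3659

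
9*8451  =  76059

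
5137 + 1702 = 6839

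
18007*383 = 6896681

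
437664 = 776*564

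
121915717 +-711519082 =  - 589603365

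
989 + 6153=7142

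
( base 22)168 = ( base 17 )22c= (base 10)624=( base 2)1001110000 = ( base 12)440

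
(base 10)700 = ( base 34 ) kk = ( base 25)130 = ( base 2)1010111100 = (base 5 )10300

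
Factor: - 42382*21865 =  - 926682430 = - 2^1*5^1*4373^1*21191^1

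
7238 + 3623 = 10861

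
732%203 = 123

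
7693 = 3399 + 4294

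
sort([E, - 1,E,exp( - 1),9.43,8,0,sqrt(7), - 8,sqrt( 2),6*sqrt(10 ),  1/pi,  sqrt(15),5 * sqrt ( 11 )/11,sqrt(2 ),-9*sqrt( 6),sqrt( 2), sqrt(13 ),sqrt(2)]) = [ - 9*sqrt( 6), - 8, - 1,0, 1/pi,exp( - 1), sqrt (2), sqrt(2),sqrt (2) , sqrt(2),5*sqrt ( 11)/11,sqrt( 7 ),  E,  E,sqrt (13), sqrt(15),8,9.43,6*sqrt(10) ] 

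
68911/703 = 98 + 17/703 = 98.02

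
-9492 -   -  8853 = -639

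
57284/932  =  14321/233 = 61.46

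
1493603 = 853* 1751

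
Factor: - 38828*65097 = - 2527586316 = -  2^2*3^3*17^1*571^1*2411^1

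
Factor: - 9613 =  - 9613^1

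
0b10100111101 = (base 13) 7c2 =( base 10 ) 1341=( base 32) 19T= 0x53D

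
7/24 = 7/24 = 0.29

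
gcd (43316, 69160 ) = 364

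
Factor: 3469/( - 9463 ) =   -  3469^1*9463^( - 1)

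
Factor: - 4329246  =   - 2^1*3^1 * 239^1*3019^1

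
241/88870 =241/88870=0.00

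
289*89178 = 25772442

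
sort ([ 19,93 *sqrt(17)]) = [ 19,93*sqrt( 17 )]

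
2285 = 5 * 457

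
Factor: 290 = 2^1*5^1*29^1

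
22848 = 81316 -58468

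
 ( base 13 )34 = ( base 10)43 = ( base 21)21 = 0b101011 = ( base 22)1L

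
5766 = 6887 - 1121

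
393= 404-11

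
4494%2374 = 2120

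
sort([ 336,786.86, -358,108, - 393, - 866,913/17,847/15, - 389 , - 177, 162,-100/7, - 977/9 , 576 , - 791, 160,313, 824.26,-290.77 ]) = [ - 866, - 791, -393, - 389, - 358, - 290.77, - 177, - 977/9, - 100/7,913/17,  847/15, 108,160,162,313, 336, 576, 786.86,824.26]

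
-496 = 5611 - 6107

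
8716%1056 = 268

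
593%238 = 117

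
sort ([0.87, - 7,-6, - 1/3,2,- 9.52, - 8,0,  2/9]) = [ - 9.52, - 8,- 7, - 6,  -  1/3, 0,2/9,  0.87, 2 ] 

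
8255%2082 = 2009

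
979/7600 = 979/7600=0.13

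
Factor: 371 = 7^1*53^1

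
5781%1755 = 516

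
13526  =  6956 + 6570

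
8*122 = 976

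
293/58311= 293/58311=0.01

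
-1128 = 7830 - 8958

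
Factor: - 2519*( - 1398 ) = 2^1 * 3^1*11^1*229^1*233^1 =3521562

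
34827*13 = 452751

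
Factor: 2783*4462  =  2^1*11^2*23^2 * 97^1= 12417746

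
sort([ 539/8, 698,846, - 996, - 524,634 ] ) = [ -996, - 524, 539/8, 634, 698, 846]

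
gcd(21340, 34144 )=4268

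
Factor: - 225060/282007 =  - 660/827= - 2^2  *3^1*5^1*11^1*827^(-1)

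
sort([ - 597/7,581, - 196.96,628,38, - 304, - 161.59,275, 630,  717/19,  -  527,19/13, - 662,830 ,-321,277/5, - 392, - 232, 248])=[ - 662, - 527, - 392, - 321, - 304,  -  232, - 196.96, - 161.59, - 597/7,19/13, 717/19, 38,277/5 , 248, 275, 581,628,630,830]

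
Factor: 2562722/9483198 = 3^( - 1)*47^1*137^1*199^1*1580533^( - 1) = 1281361/4741599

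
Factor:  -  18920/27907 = - 40/59 = -2^3*5^1 * 59^( - 1 ) 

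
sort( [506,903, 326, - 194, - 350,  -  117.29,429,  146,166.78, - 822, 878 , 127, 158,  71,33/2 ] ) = [ - 822 , - 350, - 194, - 117.29,33/2,71, 127 , 146,  158,  166.78,326, 429, 506, 878 , 903]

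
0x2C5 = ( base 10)709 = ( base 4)23011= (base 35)K9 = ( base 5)10314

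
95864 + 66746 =162610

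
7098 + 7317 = 14415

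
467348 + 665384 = 1132732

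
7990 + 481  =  8471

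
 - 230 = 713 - 943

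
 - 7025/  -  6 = 7025/6 = 1170.83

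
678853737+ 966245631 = 1645099368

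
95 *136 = 12920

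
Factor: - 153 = - 3^2*17^1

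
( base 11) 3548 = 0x122A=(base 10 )4650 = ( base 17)g19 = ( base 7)16362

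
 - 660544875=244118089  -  904662964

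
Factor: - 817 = -19^1 * 43^1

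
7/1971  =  7/1971 = 0.00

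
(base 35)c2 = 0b110100110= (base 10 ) 422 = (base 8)646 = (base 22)J4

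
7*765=5355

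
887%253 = 128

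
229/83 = 229/83 = 2.76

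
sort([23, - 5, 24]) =[-5, 23,24 ]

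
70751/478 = 148 + 7/478= 148.01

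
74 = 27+47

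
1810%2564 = 1810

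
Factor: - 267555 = -3^1*5^1*17837^1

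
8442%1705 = 1622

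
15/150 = 1/10  =  0.10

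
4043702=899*4498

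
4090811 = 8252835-4162024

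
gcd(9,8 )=1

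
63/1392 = 21/464 = 0.05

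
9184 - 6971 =2213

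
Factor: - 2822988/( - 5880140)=100821/210005= 3^1*5^(  -  1)  *  7^1*97^ ( - 1)*433^(-1 )*4801^1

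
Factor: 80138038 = 2^1*31^1*1292549^1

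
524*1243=651332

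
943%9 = 7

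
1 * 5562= 5562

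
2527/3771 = 2527/3771  =  0.67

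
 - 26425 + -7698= -34123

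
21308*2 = 42616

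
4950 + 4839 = 9789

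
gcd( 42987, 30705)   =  6141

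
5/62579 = 5/62579 = 0.00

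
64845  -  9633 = 55212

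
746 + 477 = 1223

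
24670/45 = 548+2/9 = 548.22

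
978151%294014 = 96109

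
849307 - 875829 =- 26522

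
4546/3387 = 4546/3387  =  1.34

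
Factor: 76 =2^2*19^1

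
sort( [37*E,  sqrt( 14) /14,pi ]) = [ sqrt(14 )/14,pi  ,  37 * E]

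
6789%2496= 1797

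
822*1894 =1556868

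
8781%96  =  45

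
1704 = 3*568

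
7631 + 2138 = 9769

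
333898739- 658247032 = -324348293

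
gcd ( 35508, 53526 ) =66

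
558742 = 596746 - 38004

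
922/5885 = 922/5885  =  0.16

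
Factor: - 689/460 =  - 2^( - 2)*5^( - 1 )*13^1*  23^( - 1)*53^1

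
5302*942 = 4994484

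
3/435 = 1/145 = 0.01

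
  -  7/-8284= 7/8284= 0.00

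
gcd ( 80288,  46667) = 1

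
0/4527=0 =0.00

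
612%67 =9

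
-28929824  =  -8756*3304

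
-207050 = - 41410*5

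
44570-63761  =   - 19191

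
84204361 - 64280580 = 19923781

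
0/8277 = 0  =  0.00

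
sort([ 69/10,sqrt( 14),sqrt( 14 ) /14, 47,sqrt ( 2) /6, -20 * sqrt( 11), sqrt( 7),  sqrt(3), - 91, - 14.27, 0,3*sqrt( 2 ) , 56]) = [-91, - 20*sqrt(  11), - 14.27,0, sqrt( 2) /6,sqrt( 14) /14,  sqrt (3),sqrt( 7 ),sqrt( 14),3*sqrt(2),  69/10, 47, 56 ]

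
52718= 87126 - 34408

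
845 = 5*169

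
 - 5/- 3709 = 5/3709 =0.00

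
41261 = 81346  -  40085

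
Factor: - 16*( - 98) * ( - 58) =  -  90944 = - 2^6*7^2*  29^1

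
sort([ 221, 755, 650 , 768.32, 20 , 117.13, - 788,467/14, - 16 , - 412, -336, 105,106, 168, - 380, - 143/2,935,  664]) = [ - 788, - 412,-380, - 336, - 143/2 , - 16,20, 467/14,  105,106 , 117.13,168, 221, 650, 664,755,768.32,935 ] 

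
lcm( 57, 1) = 57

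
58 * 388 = 22504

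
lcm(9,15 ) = 45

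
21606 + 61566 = 83172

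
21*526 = 11046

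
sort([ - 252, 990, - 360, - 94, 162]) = [- 360, - 252, - 94, 162,990]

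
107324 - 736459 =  - 629135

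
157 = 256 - 99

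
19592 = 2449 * 8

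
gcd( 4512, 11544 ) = 24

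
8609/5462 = 8609/5462=   1.58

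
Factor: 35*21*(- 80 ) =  -58800 = - 2^4*3^1*5^2*7^2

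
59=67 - 8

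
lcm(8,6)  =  24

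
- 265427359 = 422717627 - 688144986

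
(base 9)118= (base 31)35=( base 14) 70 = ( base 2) 1100010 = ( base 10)98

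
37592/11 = 3417+5/11 = 3417.45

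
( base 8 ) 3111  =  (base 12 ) b21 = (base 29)1QE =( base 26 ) 29N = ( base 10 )1609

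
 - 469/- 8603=67/1229 = 0.05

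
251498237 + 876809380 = 1128307617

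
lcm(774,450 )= 19350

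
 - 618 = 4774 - 5392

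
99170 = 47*2110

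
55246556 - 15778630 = 39467926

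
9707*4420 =42904940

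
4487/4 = 1121 + 3/4  =  1121.75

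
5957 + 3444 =9401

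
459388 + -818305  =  -358917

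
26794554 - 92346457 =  - 65551903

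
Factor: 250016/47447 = 2^5 * 13^1*17^( - 1)*601^1 * 2791^( - 1)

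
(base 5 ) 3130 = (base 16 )19F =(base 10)415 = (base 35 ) bu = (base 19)12g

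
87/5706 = 29/1902= 0.02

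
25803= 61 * 423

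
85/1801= 85/1801 = 0.05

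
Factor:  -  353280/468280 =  - 384/509 = - 2^7*3^1*509^( - 1 )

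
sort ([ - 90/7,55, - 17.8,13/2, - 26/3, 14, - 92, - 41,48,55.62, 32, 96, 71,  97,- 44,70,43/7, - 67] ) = [  -  92, - 67,-44, - 41, - 17.8,-90/7, - 26/3,43/7, 13/2, 14,32 , 48, 55,55.62, 70,71, 96,97]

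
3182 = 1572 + 1610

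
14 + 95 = 109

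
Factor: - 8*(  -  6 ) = 48= 2^4*3^1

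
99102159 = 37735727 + 61366432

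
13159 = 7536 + 5623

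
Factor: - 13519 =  - 11^1*1229^1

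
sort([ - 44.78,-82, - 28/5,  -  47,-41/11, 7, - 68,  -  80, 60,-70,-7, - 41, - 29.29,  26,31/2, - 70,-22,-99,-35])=[ - 99,-82, - 80,  -  70, - 70,-68 , - 47, - 44.78,  -  41,-35,-29.29,-22, - 7,-28/5, - 41/11, 7,31/2,26, 60 ]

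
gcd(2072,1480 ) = 296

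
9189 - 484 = 8705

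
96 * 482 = 46272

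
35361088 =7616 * 4643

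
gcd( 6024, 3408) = 24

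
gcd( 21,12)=3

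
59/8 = 7+3/8 = 7.38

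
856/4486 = 428/2243 = 0.19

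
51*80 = 4080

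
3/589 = 3/589 = 0.01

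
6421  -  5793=628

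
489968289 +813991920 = 1303960209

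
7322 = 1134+6188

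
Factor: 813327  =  3^1*271109^1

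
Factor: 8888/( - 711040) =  -2^( - 4)*5^(-1) =- 1/80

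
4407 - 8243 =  - 3836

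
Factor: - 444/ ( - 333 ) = 2^2*3^(-1 ) = 4/3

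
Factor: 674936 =2^3*239^1*353^1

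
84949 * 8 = 679592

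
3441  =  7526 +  - 4085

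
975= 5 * 195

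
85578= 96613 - 11035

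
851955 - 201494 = 650461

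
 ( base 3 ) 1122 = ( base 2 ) 101100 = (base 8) 54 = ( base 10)44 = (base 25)1j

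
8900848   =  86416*103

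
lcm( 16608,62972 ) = 1511328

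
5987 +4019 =10006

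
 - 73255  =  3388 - 76643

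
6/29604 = 1/4934= 0.00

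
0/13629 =0 = 0.00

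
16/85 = 16/85 =0.19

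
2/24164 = 1/12082 = 0.00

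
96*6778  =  650688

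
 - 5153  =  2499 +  - 7652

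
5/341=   5/341 = 0.01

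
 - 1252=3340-4592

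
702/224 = 3 +15/112 =3.13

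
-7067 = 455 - 7522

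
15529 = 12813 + 2716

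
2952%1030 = 892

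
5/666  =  5/666 = 0.01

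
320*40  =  12800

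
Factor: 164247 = 3^1*53^1*1033^1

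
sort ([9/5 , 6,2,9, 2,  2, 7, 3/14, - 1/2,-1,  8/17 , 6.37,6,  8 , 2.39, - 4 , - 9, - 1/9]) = [ - 9 , - 4, - 1, - 1/2, - 1/9, 3/14,  8/17,  9/5  ,  2, 2, 2, 2.39,6, 6,6.37, 7, 8, 9 ] 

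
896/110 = 8+8/55 = 8.15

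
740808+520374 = 1261182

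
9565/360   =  1913/72 = 26.57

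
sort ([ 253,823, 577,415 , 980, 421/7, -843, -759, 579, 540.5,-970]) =[ - 970, - 843, - 759, 421/7, 253, 415, 540.5,577, 579 , 823, 980 ]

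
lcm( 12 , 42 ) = 84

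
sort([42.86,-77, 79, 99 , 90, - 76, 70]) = [ - 77, - 76,  42.86 , 70,79,  90, 99]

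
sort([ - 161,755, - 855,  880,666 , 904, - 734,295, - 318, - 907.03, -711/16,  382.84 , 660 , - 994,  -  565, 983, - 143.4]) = [ - 994, - 907.03, - 855, - 734, - 565, - 318, - 161, - 143.4,- 711/16, 295,382.84, 660,  666, 755,880 , 904,983]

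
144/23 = 6+ 6/23  =  6.26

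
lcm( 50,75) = 150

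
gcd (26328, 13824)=24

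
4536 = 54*84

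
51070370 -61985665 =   -  10915295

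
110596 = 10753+99843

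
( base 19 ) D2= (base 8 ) 371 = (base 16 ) F9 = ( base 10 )249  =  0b11111001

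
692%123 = 77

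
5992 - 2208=3784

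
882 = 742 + 140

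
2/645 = 2/645 =0.00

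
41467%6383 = 3169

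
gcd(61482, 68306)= 2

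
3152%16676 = 3152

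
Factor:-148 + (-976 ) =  - 1124 = - 2^2*281^1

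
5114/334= 15 + 52/167 = 15.31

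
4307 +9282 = 13589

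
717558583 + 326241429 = 1043800012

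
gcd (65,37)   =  1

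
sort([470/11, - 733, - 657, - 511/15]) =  [ - 733, - 657, - 511/15,  470/11]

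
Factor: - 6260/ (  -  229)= 2^2*5^1*229^( - 1 )*313^1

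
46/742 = 23/371= 0.06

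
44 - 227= -183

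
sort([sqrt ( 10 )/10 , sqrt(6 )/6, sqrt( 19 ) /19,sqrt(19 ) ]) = [ sqrt( 19) /19 , sqrt( 10 )/10, sqrt ( 6 )/6 , sqrt( 19)] 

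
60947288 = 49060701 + 11886587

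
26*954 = 24804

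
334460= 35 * 9556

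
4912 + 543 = 5455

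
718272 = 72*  9976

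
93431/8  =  93431/8 = 11678.88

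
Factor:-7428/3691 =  - 2^2*3^1* 619^1*3691^( -1)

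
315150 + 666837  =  981987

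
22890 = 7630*3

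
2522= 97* 26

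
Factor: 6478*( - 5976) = -38712528 = - 2^4*3^2*41^1*79^1*83^1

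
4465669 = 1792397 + 2673272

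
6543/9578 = 6543/9578 = 0.68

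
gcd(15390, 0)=15390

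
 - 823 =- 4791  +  3968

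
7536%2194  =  954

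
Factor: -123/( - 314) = 2^(-1)*3^1*41^1 * 157^(-1)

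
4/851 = 4/851 =0.00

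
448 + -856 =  - 408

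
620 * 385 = 238700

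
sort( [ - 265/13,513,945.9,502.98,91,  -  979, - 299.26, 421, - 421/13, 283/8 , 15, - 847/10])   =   [ - 979, - 299.26 ,  -  847/10, - 421/13, - 265/13, 15,283/8,91,421,502.98,513, 945.9]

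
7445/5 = 1489 = 1489.00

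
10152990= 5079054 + 5073936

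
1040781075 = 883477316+157303759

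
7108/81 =7108/81 = 87.75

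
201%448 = 201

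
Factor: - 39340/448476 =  - 3^( -1)  *5^1*19^(- 1)  =  - 5/57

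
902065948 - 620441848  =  281624100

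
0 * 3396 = 0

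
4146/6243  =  1382/2081 = 0.66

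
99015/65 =19803/13 = 1523.31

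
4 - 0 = 4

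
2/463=2/463 = 0.00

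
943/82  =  23/2=11.50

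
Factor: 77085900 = 2^2*3^2*5^2*97^1 *883^1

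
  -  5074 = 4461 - 9535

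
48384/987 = 2304/47 = 49.02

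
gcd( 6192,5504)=688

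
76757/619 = 76757/619 = 124.00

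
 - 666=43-709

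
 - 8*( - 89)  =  712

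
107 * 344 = 36808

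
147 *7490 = 1101030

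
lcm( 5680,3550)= 28400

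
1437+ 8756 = 10193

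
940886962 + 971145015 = 1912031977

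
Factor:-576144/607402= -288072/303701 = -2^3 * 3^2*269^( - 1 )*1129^( - 1 )*4001^1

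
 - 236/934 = -118/467 = -  0.25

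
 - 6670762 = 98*(-68069) 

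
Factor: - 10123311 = - 3^1*11^1 * 37^1*8291^1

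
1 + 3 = 4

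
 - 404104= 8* ( - 50513 ) 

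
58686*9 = 528174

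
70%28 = 14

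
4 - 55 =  - 51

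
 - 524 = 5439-5963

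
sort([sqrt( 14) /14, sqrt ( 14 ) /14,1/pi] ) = [ sqrt( 14)/14, sqrt(14 )/14, 1/pi ] 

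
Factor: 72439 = 107^1* 677^1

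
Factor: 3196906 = 2^1 * 31^1*51563^1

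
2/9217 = 2/9217 = 0.00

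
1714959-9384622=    - 7669663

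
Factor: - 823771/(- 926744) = 63367/71288 = 2^(-3 )*7^( - 1 )*19^( - 1)*67^( - 1 )*63367^1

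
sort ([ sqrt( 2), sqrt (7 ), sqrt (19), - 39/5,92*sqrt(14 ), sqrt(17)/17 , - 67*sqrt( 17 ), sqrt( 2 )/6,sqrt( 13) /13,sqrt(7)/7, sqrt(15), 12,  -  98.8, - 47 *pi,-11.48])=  [-67*sqrt( 17 ),-47*pi,- 98.8 ,- 11.48,- 39/5,sqrt( 2)/6,sqrt(17)/17, sqrt(13)/13,sqrt( 7)/7,sqrt(2 ) , sqrt( 7), sqrt(15),sqrt (19), 12, 92 *sqrt( 14)]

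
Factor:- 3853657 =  - 443^1* 8699^1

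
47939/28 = 47939/28 =1712.11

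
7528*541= 4072648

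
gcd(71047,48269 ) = 1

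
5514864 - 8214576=-2699712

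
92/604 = 23/151 =0.15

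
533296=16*33331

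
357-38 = 319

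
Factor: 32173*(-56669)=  - 61^1*929^1*32173^1= - 1823211737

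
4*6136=24544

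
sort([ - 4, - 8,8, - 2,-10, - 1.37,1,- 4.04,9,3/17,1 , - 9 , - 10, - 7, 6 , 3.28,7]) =[ - 10, - 10, - 9,-8,  -  7, - 4.04, - 4,-2, - 1.37,3/17, 1,1,3.28,6,7,  8, 9]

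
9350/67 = 9350/67=139.55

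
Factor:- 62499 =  - 3^1 *83^1*251^1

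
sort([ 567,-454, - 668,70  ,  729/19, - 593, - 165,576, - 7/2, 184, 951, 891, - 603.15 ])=[-668,-603.15, - 593, - 454, - 165,-7/2 , 729/19, 70,184, 567, 576, 891, 951 ] 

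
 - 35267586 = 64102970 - 99370556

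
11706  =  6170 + 5536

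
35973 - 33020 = 2953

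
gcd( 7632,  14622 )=6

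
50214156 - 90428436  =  - 40214280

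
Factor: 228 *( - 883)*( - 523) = 2^2*3^1 *19^1 * 523^1 * 883^1 = 105292452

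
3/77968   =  3/77968 = 0.00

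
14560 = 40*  364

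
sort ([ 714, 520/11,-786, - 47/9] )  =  [ - 786, - 47/9, 520/11,  714 ]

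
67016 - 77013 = -9997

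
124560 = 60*2076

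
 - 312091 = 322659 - 634750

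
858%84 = 18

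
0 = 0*733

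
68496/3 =22832 = 22832.00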